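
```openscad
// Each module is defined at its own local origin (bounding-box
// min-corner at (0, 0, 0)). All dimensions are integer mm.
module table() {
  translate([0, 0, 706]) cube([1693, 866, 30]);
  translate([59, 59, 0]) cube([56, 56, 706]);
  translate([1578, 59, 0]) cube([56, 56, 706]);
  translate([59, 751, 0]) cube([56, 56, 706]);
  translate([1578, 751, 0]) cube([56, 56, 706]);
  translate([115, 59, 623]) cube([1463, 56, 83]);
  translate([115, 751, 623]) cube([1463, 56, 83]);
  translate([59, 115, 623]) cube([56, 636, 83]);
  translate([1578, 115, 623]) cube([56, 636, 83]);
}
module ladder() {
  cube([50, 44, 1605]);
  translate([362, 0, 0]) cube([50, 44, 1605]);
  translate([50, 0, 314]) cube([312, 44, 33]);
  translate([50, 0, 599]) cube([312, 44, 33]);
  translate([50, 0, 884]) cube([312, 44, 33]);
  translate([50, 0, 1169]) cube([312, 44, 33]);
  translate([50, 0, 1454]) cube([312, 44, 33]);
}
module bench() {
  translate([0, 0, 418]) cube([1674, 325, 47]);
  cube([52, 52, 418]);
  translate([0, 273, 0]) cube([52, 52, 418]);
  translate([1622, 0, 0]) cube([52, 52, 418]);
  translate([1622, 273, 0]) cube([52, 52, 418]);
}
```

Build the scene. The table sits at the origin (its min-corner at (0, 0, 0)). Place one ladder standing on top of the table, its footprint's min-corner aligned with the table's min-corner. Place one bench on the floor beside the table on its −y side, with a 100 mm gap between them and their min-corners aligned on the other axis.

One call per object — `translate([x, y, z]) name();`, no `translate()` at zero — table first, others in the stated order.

table();
translate([0, 0, 736]) ladder();
translate([0, -425, 0]) bench();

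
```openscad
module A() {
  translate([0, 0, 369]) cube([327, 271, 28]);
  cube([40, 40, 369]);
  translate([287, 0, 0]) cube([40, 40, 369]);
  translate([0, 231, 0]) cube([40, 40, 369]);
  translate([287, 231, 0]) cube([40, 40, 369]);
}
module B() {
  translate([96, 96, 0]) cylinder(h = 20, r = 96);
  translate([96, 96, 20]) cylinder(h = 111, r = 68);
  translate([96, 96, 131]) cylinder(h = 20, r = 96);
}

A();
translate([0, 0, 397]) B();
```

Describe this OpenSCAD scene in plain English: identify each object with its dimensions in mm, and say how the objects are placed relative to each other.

A is a four-legged stool. The seat is a 327×271×28 mm slab whose top surface is at z = 397 mm; four square legs, each 40×40 mm in cross-section, run from the floor (z = 0) to the underside of the seat, each flush with a corner of the seat.

B is a spool: two coaxial disc flanges of radius 96 mm and thickness 20 mm, joined by a core cylinder of radius 68 mm and height 111 mm. The lower flange rests on z = 0 and the three cylinders share a vertical axis.

The spool is on top of the stool.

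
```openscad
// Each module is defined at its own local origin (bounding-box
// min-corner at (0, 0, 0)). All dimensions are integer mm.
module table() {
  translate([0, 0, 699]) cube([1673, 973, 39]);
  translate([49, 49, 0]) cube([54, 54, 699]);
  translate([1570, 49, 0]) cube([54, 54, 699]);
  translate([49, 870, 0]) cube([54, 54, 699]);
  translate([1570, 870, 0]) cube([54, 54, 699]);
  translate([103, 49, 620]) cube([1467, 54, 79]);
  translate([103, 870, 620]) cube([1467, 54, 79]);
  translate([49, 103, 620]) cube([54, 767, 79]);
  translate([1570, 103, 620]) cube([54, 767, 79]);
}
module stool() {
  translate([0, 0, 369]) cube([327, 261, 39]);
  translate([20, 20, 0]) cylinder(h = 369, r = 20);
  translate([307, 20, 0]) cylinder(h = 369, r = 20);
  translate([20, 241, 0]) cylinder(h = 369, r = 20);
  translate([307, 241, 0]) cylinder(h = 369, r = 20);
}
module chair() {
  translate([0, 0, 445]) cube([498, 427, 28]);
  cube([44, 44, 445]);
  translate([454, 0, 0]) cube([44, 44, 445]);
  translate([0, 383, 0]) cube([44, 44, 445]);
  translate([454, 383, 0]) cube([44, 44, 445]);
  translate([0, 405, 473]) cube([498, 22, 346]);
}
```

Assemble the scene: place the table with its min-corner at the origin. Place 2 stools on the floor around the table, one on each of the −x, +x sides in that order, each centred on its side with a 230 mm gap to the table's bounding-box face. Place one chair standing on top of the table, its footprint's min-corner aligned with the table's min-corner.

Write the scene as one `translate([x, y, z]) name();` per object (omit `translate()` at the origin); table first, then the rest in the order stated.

table();
translate([-557, 356, 0]) stool();
translate([1903, 356, 0]) stool();
translate([0, 0, 738]) chair();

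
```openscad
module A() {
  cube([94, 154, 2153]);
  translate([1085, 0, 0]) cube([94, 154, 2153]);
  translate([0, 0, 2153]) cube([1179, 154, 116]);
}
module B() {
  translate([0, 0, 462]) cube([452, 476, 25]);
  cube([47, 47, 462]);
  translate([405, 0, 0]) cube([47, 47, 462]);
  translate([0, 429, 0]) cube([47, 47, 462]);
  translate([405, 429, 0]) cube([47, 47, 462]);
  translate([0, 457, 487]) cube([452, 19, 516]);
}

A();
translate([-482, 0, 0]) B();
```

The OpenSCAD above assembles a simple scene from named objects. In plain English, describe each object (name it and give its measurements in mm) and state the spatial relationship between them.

A is a rectangular door frame: two vertical jambs of 94×154 mm section, 2153 mm tall, with a clear opening 991 mm wide between their inner faces. A header 116 mm tall and 154 mm deep lies on top of the jambs and spans the full outside width.

B is a chair: 452×476 mm seat, 25 mm thick, top at z = 487 mm, on four 47 mm square corner legs flush with the seat edges. A 19 mm thick backrest slab spans the full seat width, extending 516 mm above the seat top, its back face flush with the seat's +y edge.

The chair is on the floor beside the door frame on its −x side.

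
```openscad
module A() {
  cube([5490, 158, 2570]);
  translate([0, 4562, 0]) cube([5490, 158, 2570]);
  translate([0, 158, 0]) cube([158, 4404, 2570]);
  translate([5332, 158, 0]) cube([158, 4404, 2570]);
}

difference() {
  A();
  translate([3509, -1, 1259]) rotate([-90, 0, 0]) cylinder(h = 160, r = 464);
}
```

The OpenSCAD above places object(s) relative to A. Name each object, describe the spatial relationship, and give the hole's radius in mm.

The subtracted cylinder has r = 464 mm.

A is a house frame. The house frame has a circular hole through its front wall. The hole's radius is 464 mm.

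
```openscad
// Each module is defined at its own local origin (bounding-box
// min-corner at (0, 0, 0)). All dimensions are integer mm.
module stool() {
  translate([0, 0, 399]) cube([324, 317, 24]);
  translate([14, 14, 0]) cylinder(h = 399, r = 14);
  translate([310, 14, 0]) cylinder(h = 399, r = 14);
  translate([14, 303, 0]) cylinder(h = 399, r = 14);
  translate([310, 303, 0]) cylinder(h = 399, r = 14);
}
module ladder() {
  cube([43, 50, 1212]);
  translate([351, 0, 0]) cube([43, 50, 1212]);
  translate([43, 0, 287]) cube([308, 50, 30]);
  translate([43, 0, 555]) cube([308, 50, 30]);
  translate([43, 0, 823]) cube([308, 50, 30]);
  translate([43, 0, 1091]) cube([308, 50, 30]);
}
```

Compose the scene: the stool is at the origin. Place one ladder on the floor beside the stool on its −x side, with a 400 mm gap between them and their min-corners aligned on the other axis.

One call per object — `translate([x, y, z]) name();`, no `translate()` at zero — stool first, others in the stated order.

stool();
translate([-794, 0, 0]) ladder();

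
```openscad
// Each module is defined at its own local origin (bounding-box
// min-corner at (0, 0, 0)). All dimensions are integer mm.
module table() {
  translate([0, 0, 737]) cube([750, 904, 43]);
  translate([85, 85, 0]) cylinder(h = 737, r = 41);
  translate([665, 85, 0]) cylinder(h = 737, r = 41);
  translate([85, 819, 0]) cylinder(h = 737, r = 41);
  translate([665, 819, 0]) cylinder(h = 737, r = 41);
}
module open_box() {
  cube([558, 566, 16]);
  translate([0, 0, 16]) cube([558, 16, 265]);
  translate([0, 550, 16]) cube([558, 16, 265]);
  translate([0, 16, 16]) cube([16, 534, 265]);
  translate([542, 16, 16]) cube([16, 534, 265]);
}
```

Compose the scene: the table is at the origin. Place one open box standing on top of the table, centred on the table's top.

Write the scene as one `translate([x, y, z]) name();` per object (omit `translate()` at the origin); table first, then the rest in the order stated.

table();
translate([96, 169, 780]) open_box();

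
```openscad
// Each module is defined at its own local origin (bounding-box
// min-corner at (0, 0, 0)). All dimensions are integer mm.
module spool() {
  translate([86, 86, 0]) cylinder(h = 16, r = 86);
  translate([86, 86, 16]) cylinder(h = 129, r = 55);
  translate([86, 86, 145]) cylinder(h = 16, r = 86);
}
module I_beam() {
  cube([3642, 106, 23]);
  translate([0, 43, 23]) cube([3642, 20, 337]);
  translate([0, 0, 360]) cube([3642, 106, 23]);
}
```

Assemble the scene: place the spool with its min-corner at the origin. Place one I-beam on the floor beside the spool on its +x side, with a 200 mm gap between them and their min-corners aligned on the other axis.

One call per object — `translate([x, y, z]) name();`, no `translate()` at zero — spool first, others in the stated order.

spool();
translate([372, 0, 0]) I_beam();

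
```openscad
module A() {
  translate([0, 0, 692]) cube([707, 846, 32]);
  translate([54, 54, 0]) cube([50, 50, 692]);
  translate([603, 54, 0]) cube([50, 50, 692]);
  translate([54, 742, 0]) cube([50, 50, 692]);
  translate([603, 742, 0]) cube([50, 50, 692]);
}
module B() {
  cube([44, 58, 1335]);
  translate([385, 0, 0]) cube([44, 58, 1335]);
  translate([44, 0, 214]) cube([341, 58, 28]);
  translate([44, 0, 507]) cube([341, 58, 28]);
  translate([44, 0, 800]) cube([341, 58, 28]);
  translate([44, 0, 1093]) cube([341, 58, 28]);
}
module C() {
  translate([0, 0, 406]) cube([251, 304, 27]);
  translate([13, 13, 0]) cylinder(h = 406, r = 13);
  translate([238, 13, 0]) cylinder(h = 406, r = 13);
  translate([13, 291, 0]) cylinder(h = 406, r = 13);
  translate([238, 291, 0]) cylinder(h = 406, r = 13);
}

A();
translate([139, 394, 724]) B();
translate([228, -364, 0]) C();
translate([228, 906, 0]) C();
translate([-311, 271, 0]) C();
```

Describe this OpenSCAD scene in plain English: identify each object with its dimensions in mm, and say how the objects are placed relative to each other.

A is a rectangular dining table. The top is 707×846×32 mm with its upper surface at z = 724 mm. It stands on four 50×50 mm square legs, each inset 54 mm from the nearest pair of top edges, running from the floor to the underside of the top.

B is a straight ladder. Two 44×58 mm vertical rails, 1335 mm tall, stand 429 mm apart (outside-to-outside) with their front faces coplanar on the −y side. 4 rungs, each 58 mm deep and 28 mm tall, span between the inner faces of the rails, front faces flush with the rails. The lowest rung's underside is at z = 214 mm and rungs are spaced 293 mm apart (underside to underside).

C is a simple wooden stool: a rectangular seat 251 mm (x) by 304 mm (y), 27 mm thick, top face at z = 433 mm, on four round legs, each 26 mm in diameter. The legs rest on z = 0, each leg's axis is inset half a diameter from the nearest pair of seat edges (so the leg's bounding box is flush with the corner).

The ladder is on top of the table, centred. Three stools sit around the table at the −y, +y, −x sides.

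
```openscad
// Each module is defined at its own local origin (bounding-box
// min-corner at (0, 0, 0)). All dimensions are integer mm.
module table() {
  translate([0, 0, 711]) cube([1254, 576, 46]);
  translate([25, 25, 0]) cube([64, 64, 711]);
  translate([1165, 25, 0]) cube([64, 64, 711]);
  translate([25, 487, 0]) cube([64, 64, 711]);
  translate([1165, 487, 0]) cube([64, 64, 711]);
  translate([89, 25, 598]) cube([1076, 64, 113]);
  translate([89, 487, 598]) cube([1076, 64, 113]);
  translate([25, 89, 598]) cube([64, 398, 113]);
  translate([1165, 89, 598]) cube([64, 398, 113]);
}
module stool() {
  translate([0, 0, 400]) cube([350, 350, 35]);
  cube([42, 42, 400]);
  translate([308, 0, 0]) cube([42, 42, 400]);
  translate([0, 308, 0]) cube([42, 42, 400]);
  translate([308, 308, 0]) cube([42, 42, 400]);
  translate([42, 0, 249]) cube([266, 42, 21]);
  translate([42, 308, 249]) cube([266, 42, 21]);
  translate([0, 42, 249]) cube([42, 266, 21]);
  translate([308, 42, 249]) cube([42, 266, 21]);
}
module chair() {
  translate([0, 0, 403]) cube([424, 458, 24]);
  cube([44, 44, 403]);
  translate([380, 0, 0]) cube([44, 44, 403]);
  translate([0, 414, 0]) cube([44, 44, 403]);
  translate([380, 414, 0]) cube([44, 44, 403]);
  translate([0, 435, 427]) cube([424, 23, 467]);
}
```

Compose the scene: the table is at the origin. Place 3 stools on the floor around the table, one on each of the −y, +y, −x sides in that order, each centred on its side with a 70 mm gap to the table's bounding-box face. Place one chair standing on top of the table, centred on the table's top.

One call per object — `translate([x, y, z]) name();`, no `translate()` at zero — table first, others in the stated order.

table();
translate([452, -420, 0]) stool();
translate([452, 646, 0]) stool();
translate([-420, 113, 0]) stool();
translate([415, 59, 757]) chair();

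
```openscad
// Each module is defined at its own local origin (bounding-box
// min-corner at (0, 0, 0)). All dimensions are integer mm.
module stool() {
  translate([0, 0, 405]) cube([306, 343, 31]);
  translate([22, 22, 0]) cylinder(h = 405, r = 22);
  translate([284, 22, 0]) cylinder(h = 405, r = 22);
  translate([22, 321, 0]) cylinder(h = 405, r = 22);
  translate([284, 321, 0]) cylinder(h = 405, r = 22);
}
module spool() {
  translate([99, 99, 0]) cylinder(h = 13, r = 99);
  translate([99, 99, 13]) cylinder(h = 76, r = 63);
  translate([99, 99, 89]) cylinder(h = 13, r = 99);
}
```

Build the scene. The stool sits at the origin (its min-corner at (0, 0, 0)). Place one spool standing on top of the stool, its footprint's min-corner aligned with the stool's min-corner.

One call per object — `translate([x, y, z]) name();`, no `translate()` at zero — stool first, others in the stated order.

stool();
translate([0, 0, 436]) spool();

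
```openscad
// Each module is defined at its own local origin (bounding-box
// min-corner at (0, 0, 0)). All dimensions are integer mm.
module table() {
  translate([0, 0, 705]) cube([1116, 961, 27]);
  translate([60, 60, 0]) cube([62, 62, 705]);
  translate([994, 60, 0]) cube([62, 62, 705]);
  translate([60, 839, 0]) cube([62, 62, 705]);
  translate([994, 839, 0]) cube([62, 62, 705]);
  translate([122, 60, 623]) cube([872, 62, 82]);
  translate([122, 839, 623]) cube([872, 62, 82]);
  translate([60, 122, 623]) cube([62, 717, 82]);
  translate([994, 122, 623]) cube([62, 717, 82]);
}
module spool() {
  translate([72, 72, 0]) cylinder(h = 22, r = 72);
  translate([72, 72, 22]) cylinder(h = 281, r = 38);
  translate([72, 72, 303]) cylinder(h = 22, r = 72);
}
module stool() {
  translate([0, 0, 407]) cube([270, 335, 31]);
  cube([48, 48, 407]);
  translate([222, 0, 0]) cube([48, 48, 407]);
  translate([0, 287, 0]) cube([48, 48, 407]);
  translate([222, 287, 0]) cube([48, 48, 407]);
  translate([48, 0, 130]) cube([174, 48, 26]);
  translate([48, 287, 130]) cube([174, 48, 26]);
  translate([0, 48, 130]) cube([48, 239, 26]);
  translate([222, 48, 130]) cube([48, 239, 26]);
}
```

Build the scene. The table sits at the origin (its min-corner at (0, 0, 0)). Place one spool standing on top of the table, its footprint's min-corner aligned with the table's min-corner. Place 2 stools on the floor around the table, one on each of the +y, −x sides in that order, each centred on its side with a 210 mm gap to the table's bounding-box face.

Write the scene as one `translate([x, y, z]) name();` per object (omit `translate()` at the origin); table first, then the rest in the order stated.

table();
translate([0, 0, 732]) spool();
translate([423, 1171, 0]) stool();
translate([-480, 313, 0]) stool();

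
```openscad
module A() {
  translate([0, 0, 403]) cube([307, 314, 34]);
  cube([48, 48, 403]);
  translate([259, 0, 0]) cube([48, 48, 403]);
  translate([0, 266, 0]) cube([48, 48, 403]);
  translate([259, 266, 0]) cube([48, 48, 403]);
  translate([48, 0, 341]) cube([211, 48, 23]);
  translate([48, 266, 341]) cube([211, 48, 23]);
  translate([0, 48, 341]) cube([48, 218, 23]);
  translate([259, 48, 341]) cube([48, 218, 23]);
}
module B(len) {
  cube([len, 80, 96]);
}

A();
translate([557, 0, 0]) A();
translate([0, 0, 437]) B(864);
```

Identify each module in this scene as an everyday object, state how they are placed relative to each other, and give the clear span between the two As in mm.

Second stool starts at x = 557; first ends at x = 307; clear span = 557 − 307 = 250 mm.

A is a stool. B is a beam. A beam spans the tops of two stools. The clear span between the two stools is 250 mm.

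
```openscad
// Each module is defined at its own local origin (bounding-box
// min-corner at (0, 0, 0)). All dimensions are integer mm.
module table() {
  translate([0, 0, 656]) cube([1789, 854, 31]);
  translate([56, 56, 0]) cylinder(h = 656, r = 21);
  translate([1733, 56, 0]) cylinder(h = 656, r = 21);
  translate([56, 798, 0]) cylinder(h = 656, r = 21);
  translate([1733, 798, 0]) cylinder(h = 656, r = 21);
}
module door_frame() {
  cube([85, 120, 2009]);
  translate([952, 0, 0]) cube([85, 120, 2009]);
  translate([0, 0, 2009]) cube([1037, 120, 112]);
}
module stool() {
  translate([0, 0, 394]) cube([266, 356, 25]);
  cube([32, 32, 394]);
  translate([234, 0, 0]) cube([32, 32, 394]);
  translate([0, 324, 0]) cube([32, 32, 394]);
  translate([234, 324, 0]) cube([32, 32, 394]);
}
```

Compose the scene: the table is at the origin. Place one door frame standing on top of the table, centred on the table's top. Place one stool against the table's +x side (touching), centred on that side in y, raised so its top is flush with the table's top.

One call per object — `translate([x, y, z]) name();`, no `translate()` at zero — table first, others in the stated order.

table();
translate([376, 367, 687]) door_frame();
translate([1789, 249, 268]) stool();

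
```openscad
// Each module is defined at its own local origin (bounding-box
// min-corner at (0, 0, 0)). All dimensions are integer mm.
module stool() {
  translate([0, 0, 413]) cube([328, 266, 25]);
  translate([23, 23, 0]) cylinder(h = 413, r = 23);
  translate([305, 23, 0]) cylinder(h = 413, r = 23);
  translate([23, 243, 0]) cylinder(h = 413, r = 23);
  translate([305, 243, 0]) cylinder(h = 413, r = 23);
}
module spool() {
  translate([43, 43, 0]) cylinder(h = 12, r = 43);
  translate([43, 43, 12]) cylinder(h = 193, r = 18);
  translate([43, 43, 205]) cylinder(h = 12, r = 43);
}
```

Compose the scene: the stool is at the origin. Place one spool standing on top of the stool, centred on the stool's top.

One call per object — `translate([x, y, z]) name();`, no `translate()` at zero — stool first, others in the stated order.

stool();
translate([121, 90, 438]) spool();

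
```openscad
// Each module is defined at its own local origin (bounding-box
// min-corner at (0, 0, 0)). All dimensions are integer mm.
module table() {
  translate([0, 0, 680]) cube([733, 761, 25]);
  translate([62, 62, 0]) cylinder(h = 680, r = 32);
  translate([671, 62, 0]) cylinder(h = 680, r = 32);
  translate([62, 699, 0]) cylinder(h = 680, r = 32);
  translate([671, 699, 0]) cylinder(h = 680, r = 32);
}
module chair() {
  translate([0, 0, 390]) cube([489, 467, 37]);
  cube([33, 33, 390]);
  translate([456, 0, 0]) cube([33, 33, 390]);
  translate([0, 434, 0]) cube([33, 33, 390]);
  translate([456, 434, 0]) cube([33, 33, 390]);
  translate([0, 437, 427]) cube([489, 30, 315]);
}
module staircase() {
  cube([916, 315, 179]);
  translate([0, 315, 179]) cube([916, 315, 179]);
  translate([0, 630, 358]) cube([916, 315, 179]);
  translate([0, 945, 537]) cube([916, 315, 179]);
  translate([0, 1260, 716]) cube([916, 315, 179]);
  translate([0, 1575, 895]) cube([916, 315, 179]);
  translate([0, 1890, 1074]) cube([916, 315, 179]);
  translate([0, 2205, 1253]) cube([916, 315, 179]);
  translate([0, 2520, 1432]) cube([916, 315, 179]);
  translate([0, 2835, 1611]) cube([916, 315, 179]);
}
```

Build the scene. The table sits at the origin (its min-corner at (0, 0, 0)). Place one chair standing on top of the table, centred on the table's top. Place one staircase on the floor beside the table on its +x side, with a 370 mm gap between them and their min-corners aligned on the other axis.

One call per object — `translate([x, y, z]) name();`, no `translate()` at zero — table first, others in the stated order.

table();
translate([122, 147, 705]) chair();
translate([1103, 0, 0]) staircase();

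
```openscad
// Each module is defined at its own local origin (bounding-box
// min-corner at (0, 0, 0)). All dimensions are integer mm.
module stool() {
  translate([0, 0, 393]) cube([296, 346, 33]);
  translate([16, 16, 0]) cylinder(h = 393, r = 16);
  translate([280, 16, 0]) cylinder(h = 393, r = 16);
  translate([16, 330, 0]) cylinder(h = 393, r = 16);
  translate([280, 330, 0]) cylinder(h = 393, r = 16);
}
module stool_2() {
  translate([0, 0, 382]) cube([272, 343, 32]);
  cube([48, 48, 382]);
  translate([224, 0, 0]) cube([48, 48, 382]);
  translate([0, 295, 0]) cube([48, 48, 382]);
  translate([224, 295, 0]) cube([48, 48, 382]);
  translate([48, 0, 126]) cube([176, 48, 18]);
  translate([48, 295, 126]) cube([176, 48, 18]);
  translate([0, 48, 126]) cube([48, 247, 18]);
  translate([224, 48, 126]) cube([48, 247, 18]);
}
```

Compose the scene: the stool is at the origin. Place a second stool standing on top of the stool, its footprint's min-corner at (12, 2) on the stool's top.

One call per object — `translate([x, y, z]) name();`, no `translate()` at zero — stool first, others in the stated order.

stool();
translate([12, 2, 426]) stool_2();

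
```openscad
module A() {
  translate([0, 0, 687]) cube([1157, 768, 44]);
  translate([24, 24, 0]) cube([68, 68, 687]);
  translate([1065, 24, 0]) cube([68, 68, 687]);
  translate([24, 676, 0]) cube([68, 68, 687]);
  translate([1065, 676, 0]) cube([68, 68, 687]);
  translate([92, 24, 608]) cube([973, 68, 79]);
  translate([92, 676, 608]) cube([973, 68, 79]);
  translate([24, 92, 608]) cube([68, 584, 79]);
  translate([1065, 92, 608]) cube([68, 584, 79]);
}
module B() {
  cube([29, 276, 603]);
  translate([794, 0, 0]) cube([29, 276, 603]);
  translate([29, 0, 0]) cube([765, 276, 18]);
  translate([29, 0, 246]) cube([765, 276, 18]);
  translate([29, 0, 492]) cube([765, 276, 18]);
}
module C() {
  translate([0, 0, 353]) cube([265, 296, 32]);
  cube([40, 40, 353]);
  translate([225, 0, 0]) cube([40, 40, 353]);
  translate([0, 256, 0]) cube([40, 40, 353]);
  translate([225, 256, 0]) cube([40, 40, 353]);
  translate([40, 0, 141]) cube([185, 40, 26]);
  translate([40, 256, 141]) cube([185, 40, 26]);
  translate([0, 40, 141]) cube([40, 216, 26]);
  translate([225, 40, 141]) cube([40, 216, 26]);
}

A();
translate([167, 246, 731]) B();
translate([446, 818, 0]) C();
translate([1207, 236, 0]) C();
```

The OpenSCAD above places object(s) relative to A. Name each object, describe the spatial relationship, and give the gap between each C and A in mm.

A is a table. B is a bookshelf. C is a stool. The bookshelf is on top of the table, centred. Two stools sit around the table at the +y, +x sides. The gap between each stool and the table is 50 mm.

Each stool's nearest face is 50 mm from the table's bounding box.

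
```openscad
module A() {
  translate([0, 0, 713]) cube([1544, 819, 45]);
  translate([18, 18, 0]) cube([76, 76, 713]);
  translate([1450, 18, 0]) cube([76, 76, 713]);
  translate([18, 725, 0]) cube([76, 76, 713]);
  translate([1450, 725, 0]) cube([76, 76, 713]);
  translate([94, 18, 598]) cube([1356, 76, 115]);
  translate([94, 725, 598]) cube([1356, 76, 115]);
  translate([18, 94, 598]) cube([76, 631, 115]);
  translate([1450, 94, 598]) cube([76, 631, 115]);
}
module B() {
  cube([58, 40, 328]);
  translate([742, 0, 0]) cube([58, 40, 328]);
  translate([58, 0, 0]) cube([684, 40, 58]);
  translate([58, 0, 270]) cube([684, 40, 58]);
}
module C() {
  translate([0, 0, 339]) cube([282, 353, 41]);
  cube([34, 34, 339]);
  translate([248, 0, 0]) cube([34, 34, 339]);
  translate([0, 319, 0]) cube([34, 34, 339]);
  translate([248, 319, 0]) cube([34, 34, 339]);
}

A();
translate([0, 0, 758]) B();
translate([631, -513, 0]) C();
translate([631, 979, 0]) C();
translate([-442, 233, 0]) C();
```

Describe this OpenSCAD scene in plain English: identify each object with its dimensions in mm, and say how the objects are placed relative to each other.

A is a rectangular dining table. The top is 1544×819×45 mm with its upper surface at z = 758 mm. It stands on four 76×76 mm square legs, each inset 18 mm from the nearest pair of top edges, running from the floor to the underside of the top. Four apron rails, 76 mm thick and 115 mm tall, run between adjacent legs with their top edges flush with the underside of the top and their outer faces flush with the legs' outer faces.

B is a picture frame with a 684×212 mm rectangular opening (x by z) and a uniform 58 mm border on every side. Frame depth is 40 mm along y. It is built from two vertical stiles running the full outside height and two horizontal rails spanning the gap between the stiles.

C is a simple wooden stool: a rectangular seat 282 mm (x) by 353 mm (y), 41 mm thick, top face at z = 380 mm, on four square legs, each 34×34 mm in cross-section. The legs rest on z = 0, each flush with a corner of the seat.

The picture frame is on top of the table. Three stools sit around the table at the −y, +y, −x sides.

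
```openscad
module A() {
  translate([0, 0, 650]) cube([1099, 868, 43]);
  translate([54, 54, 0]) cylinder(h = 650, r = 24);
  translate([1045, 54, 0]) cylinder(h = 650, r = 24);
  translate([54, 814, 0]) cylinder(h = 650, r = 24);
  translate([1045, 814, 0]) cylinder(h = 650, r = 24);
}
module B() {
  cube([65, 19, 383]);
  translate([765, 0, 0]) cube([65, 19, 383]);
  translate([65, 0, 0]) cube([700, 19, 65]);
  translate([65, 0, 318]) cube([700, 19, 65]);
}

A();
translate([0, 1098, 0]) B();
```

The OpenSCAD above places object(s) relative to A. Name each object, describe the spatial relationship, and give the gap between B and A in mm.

A is a table. B is a picture frame. The picture frame is on the floor beside the table on its +y side. The gap between the picture frame and the table is 230 mm.

The picture frame's nearest face is 230 mm from the table's +y face.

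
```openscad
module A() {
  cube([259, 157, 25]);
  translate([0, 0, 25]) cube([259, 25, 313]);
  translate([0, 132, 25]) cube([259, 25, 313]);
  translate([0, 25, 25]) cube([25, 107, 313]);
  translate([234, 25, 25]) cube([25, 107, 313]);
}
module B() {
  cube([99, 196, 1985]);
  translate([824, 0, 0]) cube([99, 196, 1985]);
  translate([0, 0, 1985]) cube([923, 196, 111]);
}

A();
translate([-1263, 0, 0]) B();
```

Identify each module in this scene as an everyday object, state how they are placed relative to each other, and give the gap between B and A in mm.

A is an open box. B is a door frame. The door frame is on the floor beside the open box on its −x side. The gap between the door frame and the open box is 340 mm.

The door frame's nearest face is 340 mm from the open box's −x face.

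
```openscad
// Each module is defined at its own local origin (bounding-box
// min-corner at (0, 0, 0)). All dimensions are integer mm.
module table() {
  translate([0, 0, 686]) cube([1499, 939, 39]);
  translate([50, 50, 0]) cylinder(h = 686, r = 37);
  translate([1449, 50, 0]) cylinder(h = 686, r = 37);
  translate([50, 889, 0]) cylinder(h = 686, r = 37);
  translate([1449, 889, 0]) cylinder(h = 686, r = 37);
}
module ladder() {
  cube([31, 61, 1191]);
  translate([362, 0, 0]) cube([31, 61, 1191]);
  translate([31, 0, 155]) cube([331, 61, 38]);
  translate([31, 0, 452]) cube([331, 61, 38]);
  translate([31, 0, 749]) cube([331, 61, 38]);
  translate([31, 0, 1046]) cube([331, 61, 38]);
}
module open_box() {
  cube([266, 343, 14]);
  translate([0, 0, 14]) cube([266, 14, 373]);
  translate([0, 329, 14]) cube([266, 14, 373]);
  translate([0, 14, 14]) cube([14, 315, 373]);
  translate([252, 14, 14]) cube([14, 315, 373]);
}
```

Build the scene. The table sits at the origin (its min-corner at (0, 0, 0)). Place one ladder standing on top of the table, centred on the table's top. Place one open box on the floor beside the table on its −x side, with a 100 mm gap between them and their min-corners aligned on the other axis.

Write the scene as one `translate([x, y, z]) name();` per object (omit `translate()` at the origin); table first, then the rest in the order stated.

table();
translate([553, 439, 725]) ladder();
translate([-366, 0, 0]) open_box();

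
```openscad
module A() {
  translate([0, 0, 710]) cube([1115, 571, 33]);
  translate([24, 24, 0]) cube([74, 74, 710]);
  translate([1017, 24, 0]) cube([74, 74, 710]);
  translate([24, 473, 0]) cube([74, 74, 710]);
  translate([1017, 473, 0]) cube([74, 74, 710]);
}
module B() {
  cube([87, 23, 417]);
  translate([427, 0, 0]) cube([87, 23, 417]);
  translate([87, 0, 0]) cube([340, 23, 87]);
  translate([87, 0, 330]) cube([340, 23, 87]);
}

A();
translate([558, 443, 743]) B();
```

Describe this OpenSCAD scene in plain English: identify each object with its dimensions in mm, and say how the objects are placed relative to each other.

A is a rectangular dining table. The top is 1115×571×33 mm with its upper surface at z = 743 mm. It stands on four 74×74 mm square legs, each inset 24 mm from the nearest pair of top edges, running from the floor to the underside of the top.

B is a picture frame with a 340×243 mm rectangular opening (x by z) and a uniform 87 mm border on every side. Frame depth is 23 mm along y. It is built from two vertical stiles running the full outside height and two horizontal rails spanning the gap between the stiles.

The picture frame is on top of the table.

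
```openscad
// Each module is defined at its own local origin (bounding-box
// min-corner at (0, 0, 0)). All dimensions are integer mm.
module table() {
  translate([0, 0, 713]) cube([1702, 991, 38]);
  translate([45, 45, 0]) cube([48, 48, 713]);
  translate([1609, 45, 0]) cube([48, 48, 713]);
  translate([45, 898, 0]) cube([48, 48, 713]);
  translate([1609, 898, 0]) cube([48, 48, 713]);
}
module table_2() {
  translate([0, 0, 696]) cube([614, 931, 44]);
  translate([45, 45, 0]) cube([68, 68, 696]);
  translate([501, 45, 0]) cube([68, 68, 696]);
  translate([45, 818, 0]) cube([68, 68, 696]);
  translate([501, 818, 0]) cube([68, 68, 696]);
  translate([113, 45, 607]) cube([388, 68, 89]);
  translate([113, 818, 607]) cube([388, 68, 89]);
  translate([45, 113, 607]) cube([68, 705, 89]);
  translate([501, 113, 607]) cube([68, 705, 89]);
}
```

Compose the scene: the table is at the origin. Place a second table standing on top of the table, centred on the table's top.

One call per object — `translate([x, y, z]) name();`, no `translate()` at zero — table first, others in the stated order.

table();
translate([544, 30, 751]) table_2();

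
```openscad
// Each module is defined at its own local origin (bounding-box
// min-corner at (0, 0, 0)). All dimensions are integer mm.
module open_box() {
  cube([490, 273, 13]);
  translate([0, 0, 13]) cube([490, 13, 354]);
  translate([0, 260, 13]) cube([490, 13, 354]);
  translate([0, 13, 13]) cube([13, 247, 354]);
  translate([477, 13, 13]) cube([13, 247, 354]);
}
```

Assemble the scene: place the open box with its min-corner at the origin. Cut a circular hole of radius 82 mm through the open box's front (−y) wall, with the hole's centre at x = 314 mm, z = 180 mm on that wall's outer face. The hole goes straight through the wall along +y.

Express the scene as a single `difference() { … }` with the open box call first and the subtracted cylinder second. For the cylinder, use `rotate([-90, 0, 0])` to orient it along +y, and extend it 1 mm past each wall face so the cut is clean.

difference() {
  open_box();
  translate([314, -1, 180]) rotate([-90, 0, 0]) cylinder(h = 15, r = 82);
}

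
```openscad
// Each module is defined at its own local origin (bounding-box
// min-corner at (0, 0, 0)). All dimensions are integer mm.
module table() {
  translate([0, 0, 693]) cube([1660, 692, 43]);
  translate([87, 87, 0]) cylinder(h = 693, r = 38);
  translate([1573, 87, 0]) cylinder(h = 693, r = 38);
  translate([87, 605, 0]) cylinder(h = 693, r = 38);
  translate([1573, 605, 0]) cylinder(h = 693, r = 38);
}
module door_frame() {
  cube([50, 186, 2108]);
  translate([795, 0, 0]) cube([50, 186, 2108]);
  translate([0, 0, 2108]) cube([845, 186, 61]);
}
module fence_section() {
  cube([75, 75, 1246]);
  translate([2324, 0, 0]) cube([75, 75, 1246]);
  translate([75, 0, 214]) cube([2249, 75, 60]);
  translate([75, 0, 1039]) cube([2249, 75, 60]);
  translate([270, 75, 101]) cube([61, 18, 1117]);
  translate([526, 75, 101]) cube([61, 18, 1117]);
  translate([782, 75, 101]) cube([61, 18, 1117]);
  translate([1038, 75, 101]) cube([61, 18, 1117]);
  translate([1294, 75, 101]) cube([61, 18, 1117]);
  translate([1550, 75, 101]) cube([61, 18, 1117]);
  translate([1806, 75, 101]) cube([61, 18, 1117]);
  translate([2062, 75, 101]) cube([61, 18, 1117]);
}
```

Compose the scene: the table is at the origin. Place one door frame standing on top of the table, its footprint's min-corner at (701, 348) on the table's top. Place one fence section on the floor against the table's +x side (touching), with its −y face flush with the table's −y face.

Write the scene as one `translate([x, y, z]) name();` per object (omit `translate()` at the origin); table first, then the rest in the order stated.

table();
translate([701, 348, 736]) door_frame();
translate([1660, 0, 0]) fence_section();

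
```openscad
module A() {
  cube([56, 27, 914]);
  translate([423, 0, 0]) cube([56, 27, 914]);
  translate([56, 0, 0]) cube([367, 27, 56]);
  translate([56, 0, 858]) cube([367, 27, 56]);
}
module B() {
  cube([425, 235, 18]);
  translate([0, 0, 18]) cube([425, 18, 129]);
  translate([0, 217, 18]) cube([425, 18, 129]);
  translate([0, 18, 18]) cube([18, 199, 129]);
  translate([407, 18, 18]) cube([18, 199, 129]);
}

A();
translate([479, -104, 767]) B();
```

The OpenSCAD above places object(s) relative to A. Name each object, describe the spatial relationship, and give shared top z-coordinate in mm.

Both tops at z = 914 mm.

A is a picture frame. B is an open box. The open box is beside the picture frame with their tops flush at z = 914. The shared top z-coordinate is 914 mm.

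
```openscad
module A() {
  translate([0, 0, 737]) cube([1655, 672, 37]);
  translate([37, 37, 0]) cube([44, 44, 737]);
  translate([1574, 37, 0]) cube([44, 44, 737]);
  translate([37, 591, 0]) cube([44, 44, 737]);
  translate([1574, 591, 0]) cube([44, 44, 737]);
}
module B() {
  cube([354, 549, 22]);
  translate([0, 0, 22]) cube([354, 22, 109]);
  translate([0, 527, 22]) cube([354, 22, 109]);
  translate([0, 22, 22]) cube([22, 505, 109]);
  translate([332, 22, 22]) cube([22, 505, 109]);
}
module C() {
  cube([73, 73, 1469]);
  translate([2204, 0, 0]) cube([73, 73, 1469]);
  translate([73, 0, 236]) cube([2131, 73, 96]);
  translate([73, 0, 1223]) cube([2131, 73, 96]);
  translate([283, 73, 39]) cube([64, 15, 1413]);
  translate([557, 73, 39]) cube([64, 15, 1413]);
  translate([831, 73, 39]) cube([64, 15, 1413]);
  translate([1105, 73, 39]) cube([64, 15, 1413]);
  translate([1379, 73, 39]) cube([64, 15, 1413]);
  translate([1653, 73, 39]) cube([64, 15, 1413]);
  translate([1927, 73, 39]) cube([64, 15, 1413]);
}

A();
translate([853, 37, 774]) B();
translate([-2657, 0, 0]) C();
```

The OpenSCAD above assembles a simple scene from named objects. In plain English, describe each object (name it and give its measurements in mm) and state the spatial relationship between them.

A is a table with a 1655×672 mm rectangular top, 37 mm thick, top surface at z = 774 mm, supported by four 44×44 mm square legs, each inset 37 mm from the nearest pair of top edges, running from the floor.

B is an open storage box with external size 354×549×131 mm and wall thickness 22 mm (the base is also 22 mm thick). The base covers the whole footprint; the four walls stand on the base, with the y-facing walls full-width and the x-facing walls fitting between their inner faces.

C is a fence section. Two 73×73 mm posts, 1469 mm tall, stand on the floor with a clear span of 2131 mm between their inner faces. Two horizontal rails of 73×96 mm section span the gap between the posts with their undersides at z = 236 mm and z = 1223 mm, flush with the posts' −y face. 7 pickets, each 64 mm wide, 15 mm thick and 1413 mm tall, are fixed to the +y face of the rails with their bottoms at z = 39 mm, evenly spaced across the span with equal gaps (rounded down to the nearest mm) at the −x end and between each pair — any rounding remainder accumulates at the +x end.

The open box is on top of the table. The fence section is on the floor beside the table on its −x side.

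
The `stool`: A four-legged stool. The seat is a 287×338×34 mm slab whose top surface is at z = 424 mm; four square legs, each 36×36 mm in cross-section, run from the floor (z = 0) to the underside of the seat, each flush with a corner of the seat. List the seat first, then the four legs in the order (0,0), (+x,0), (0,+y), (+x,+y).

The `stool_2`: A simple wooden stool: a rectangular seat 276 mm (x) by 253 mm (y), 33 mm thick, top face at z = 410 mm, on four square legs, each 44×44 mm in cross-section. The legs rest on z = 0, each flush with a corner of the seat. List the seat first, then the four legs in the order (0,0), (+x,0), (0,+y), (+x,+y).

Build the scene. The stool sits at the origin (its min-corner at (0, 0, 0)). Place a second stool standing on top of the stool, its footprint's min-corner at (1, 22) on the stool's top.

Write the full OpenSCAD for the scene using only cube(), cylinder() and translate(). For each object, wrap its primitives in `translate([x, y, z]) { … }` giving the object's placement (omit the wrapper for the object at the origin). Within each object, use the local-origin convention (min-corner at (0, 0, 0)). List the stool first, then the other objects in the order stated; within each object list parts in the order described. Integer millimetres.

translate([0, 0, 390]) cube([287, 338, 34]);
cube([36, 36, 390]);
translate([251, 0, 0]) cube([36, 36, 390]);
translate([0, 302, 0]) cube([36, 36, 390]);
translate([251, 302, 0]) cube([36, 36, 390]);
translate([1, 22, 424]) {
  translate([0, 0, 377]) cube([276, 253, 33]);
  cube([44, 44, 377]);
  translate([232, 0, 0]) cube([44, 44, 377]);
  translate([0, 209, 0]) cube([44, 44, 377]);
  translate([232, 209, 0]) cube([44, 44, 377]);
}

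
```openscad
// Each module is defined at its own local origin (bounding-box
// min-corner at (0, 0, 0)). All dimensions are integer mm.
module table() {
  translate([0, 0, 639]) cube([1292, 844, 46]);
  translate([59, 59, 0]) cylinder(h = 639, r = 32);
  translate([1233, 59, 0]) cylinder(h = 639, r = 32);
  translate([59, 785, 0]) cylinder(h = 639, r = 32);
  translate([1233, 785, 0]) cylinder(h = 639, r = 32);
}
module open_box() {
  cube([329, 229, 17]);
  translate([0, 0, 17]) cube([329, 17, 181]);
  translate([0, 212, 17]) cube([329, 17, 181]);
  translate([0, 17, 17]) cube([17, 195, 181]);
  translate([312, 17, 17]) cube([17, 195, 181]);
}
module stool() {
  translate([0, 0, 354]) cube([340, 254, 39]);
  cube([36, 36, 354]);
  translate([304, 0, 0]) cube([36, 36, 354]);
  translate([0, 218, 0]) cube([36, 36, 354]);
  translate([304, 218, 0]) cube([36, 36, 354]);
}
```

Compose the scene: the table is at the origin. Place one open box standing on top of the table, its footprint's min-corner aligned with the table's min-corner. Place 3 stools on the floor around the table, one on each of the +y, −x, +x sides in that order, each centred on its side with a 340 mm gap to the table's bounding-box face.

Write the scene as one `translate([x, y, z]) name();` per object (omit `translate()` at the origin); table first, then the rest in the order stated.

table();
translate([0, 0, 685]) open_box();
translate([476, 1184, 0]) stool();
translate([-680, 295, 0]) stool();
translate([1632, 295, 0]) stool();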